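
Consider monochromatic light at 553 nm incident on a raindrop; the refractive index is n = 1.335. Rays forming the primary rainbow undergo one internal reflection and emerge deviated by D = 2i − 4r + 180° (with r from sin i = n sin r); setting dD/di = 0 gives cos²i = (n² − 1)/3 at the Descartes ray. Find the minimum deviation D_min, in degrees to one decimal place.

cos²i = (1.78222 − 1)/3 = 0.26074; i = arccos(0.51063) = 59.294°.
sin r = sin 59.294°/1.335 = 0.64405; r = 40.094°.
D_min = 2·59.294° − 4·40.094° + 180° = 138.212°.

138.2°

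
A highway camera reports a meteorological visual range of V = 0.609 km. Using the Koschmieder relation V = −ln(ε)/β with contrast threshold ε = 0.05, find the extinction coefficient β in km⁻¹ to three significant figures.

β = −ln(0.05) / V = 2.996 / 0.609 = 4.9191 km⁻¹.

4.92 km⁻¹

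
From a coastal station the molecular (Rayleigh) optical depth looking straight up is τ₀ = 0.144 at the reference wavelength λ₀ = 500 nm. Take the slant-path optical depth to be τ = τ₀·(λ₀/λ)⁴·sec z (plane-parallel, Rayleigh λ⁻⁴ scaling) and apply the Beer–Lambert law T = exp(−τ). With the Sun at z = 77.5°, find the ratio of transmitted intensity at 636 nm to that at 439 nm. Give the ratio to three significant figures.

2.38

Airmass: sec 77.5° = 4.6202.
τ(636 nm) = 0.144 × (500/636)⁴ × 4.6202 = 0.144 × 0.3820 × 4.6202 = 0.2541.
τ(439 nm) = 0.144 × (500/439)⁴ × 4.6202 = 0.144 × 1.6828 × 4.6202 = 1.1196.
T(636)/T(439) = exp(τ_B − τ_A) = exp(0.8654) = 2.3760.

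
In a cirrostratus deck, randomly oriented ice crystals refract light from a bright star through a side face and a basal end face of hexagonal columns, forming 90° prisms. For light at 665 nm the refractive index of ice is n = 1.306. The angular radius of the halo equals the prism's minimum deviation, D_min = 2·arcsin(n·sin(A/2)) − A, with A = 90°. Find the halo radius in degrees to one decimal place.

44.9°

n·sin(A/2) = 1.306 × sin 45° = 1.306 × 0.7071 = 0.9235.
D_min = 2·arcsin(0.9235) − 90° = 2 × 67.440° − 90° = 44.881°.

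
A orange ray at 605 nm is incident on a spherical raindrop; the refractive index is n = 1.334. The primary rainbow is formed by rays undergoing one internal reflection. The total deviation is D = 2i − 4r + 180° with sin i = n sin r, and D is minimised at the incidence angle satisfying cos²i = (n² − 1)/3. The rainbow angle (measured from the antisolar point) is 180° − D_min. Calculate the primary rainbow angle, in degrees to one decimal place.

cos²i = (1.77956 − 1)/3 = 0.25985; i = arccos(0.50976) = 59.352°.
sin r = sin 59.352°/1.334 = 0.64492; r = 40.159°.
D_min = 2·59.352° − 4·40.159° + 180° = 138.067°.
Rainbow angle = 180° − D_min = 41.933°.

41.9°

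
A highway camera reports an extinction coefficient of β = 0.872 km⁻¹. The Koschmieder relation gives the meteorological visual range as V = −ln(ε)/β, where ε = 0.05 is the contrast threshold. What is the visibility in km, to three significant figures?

3.44 km

V = −ln(0.05) / 0.872 = 2.996 / 0.872 = 3.4355 km.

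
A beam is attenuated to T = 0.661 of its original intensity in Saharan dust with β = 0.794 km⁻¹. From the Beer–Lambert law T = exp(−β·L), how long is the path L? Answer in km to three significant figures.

Beer–Lambert: T = exp(−βL) ⇒ L = −ln(T)/β = −ln(0.661)/0.794 = 0.4140/0.794 = 0.5214 km.

0.521 km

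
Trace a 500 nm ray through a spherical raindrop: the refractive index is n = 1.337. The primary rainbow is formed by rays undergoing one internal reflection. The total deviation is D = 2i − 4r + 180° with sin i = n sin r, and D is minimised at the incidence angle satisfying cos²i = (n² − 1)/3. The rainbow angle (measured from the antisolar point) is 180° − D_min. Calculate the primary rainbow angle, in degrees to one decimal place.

41.5°

cos²i = (1.78757 − 1)/3 = 0.26252; i = arccos(0.51237) = 59.178°.
sin r = sin 59.178°/1.337 = 0.64231; r = 39.964°.
D_min = 2·59.178° − 4·39.964° + 180° = 138.500°.
Rainbow angle = 180° − D_min = 41.500°.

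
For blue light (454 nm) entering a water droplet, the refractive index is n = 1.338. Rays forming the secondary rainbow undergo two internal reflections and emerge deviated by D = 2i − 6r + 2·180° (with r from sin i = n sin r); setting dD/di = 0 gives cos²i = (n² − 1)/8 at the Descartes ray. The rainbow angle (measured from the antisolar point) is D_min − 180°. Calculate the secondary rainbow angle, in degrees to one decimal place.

cos²i = (1.79024 − 1)/8 = 0.09878; i = arccos(0.31429) = 71.682°.
sin r = sin 71.682°/1.338 = 0.70951; r = 45.195°.
D_min = 2·71.682° − 6·45.195° + 360° = 232.193°.
Rainbow angle = D_min − 180° = 52.193°.

52.2°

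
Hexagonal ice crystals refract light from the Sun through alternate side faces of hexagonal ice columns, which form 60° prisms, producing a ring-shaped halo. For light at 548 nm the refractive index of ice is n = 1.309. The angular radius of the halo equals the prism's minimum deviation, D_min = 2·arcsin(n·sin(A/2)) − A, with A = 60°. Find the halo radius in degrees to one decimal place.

n·sin(A/2) = 1.309 × sin 30° = 1.309 × 0.5000 = 0.6545.
D_min = 2·arcsin(0.6545) − 60° = 2 × 40.882° − 60° = 21.763°.

21.8°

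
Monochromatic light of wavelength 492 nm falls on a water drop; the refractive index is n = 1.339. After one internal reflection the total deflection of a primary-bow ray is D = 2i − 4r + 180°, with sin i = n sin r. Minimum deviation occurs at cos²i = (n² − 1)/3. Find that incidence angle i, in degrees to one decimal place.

cos²i = (1.339² − 1)/3 = (1.79292 − 1)/3 = 0.26431.
cos i = 0.51411, so i = 59.062°.

59.1°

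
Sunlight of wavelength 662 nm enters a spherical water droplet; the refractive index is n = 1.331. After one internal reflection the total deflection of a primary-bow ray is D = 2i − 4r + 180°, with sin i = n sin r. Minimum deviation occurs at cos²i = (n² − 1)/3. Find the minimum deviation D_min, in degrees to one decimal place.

137.6°

cos²i = (1.77156 − 1)/3 = 0.25719; i = arccos(0.50714) = 59.527°.
sin r = sin 59.527°/1.331 = 0.64753; r = 40.356°.
D_min = 2·59.527° − 4·40.356° + 180° = 137.630°.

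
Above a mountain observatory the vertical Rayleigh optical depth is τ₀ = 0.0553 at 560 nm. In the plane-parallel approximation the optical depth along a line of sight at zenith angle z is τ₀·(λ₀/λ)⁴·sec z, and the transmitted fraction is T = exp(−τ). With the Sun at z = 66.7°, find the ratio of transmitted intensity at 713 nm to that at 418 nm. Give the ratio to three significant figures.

1.49

Airmass: sec 66.7° = 2.5282.
τ(713 nm) = 0.0553 × (560/713)⁴ × 2.5282 = 0.0553 × 0.3805 × 2.5282 = 0.0532.
τ(418 nm) = 0.0553 × (560/418)⁴ × 2.5282 = 0.0553 × 3.2214 × 2.5282 = 0.4504.
T(713)/T(418) = exp(τ_B − τ_A) = exp(0.3972) = 1.4876.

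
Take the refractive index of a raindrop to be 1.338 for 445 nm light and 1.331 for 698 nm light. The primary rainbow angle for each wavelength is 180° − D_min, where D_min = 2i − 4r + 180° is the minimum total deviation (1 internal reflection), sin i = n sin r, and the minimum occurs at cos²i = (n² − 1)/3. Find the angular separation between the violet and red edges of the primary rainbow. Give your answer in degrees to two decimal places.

At 445 nm (n = 1.338): cos²i = 0.26341 → i = 59.120°, r = 39.899°, D_min = 138.643°, rainbow angle = 41.357°.
At 698 nm (n = 1.331): cos²i = 0.25719 → i = 59.527°, r = 40.356°, D_min = 137.630°, rainbow angle = 42.370°.
Angular width = |41.357° − 42.370°| = 1.013°.

1.01°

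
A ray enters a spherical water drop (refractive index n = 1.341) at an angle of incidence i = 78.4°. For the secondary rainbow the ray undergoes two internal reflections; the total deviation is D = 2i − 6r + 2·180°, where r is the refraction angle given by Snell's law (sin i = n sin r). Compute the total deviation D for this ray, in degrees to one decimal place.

sin r = sin 78.4° / 1.341 = 0.9796/1.341 = 0.7305; r = 46.93°.
D = 2·78.4° − 6·46.93° + 2·180° = 156.80° − 281.56° + 360° = 235.24°.

235.2°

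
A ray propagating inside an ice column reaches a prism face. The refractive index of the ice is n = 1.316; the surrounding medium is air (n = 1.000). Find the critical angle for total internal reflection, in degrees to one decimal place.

49.5°

sin θ_c = n_air / n = 1.000 / 1.316 = 0.7599.
θ_c = arcsin(0.7599) = 49.45°.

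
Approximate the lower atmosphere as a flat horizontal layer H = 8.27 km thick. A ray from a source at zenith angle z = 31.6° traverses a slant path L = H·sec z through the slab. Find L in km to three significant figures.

9.71 km

sec z = 1/cos 31.6° = 1.1741.
L = 8.27 × 1.1741 = 9.710 km.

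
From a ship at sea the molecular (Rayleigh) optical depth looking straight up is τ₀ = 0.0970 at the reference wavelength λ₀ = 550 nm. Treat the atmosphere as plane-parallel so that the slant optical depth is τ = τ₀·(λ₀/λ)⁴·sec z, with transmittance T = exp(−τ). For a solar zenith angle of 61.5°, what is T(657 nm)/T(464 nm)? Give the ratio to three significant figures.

1.35

Airmass: sec 61.5° = 2.0957.
τ(657 nm) = 0.0970 × (550/657)⁴ × 2.0957 = 0.0970 × 0.4911 × 2.0957 = 0.0998.
τ(464 nm) = 0.0970 × (550/464)⁴ × 2.0957 = 0.0970 × 1.9741 × 2.0957 = 0.4013.
T(657)/T(464) = exp(τ_B − τ_A) = exp(0.3015) = 1.3519.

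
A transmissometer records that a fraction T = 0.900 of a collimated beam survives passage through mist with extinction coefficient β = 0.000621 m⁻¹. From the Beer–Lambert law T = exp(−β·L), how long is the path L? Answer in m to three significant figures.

170 m

Beer–Lambert: T = exp(−βL) ⇒ L = −ln(T)/β = −ln(0.900)/0.000621 = 0.1054/0.000621 = 169.7 m.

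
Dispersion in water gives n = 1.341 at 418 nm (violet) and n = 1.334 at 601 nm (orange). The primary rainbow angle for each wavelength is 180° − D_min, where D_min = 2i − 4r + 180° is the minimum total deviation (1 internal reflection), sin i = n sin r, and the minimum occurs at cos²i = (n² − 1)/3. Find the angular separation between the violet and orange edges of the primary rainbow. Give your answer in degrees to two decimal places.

At 418 nm (n = 1.341): cos²i = 0.26609 → i = 58.946°, r = 39.705°, D_min = 139.071°, rainbow angle = 40.929°.
At 601 nm (n = 1.334): cos²i = 0.25985 → i = 59.352°, r = 40.159°, D_min = 138.067°, rainbow angle = 41.933°.
Angular width = |40.929° − 41.933°| = 1.004°.

1.00°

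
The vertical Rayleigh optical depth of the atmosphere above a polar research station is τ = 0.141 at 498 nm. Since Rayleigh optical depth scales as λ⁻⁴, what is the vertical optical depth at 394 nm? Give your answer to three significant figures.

τ(394 nm) = τ(498 nm) × (498/394)⁴ = 0.141 × (1.2640)⁴ = 0.141 × 2.5523 = 0.3599.

0.360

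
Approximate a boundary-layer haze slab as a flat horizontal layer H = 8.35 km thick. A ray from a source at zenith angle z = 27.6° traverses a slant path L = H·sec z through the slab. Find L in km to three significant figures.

sec z = 1/cos 27.6° = 1.1284.
L = 8.35 × 1.1284 = 9.422 km.

9.42 km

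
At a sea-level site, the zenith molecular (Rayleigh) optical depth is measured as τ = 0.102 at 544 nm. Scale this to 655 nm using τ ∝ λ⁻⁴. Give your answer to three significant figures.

τ(655 nm) = τ(544 nm) × (544/655)⁴ = 0.102 × (0.8305)⁴ = 0.102 × 0.4758 = 0.0485.

0.0485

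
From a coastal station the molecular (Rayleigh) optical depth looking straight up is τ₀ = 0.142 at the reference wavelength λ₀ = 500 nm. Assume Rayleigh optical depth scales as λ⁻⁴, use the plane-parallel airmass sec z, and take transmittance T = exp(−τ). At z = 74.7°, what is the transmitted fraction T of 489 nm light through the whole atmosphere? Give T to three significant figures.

0.555

sec 74.7° = 3.7897.
τ = 0.142 × (500/489)⁴ × 3.7897 = 0.142 × 1.0931 × 3.7897 = 0.5882.
T = exp(−0.5882) = 0.5553.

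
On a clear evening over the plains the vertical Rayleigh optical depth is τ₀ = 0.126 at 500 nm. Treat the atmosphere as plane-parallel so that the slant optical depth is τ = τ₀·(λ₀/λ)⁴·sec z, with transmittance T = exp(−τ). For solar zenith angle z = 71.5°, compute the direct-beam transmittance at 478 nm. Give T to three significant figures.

0.622

sec 71.5° = 3.1515.
τ = 0.126 × (500/478)⁴ × 3.1515 = 0.126 × 1.1972 × 3.1515 = 0.4754.
T = exp(−0.4754) = 0.6216.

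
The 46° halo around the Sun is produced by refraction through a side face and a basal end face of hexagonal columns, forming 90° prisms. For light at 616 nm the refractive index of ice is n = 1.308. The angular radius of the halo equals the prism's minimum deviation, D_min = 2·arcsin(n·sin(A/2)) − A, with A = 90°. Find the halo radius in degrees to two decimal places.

45.31°

n·sin(A/2) = 1.308 × sin 45° = 1.308 × 0.7071 = 0.9249.
D_min = 2·arcsin(0.9249) − 90° = 2 × 67.653° − 90° = 45.305°.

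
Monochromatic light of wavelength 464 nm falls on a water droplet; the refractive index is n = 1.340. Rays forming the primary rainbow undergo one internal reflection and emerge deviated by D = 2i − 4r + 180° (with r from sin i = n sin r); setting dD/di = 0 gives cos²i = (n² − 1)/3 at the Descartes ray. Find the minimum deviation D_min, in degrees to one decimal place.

138.9°

cos²i = (1.79560 − 1)/3 = 0.26520; i = arccos(0.51498) = 59.004°.
sin r = sin 59.004°/1.340 = 0.63971; r = 39.770°.
D_min = 2·59.004° − 4·39.770° + 180° = 138.929°.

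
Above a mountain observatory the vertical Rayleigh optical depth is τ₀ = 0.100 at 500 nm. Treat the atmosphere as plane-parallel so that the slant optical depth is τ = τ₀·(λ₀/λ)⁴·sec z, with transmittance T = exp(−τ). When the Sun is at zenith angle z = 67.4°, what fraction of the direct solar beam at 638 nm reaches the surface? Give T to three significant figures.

0.907

sec 67.4° = 2.6022.
τ = 0.100 × (500/638)⁴ × 2.6022 = 0.100 × 0.3772 × 2.6022 = 0.0982.
T = exp(−0.0982) = 0.9065.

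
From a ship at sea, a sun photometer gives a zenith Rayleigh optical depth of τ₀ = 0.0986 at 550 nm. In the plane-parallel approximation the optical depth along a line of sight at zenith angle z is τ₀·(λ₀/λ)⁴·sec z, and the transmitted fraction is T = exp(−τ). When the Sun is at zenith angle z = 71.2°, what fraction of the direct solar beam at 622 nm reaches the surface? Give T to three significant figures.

sec 71.2° = 3.1030.
τ = 0.0986 × (550/622)⁴ × 3.1030 = 0.0986 × 0.6113 × 3.1030 = 0.1870.
T = exp(−0.1870) = 0.8294.

0.829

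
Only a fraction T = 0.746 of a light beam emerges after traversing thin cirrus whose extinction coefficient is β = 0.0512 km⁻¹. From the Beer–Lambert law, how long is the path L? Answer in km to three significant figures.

Beer–Lambert: T = exp(−βL) ⇒ L = −ln(T)/β = −ln(0.746)/0.0512 = 0.2930/0.0512 = 5.723 km.

5.72 km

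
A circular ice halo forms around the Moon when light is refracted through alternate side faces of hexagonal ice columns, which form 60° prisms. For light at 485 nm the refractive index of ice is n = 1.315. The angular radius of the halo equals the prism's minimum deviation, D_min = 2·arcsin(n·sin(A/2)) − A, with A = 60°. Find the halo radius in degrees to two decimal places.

n·sin(A/2) = 1.315 × sin 30° = 1.315 × 0.5000 = 0.6575.
D_min = 2·arcsin(0.6575) − 60° = 2 × 41.109° − 60° = 22.219°.

22.22°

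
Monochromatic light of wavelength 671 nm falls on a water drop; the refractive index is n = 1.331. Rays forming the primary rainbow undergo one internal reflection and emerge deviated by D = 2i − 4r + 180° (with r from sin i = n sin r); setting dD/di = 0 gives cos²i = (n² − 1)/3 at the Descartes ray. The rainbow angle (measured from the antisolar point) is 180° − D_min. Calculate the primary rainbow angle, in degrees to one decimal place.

42.4°

cos²i = (1.77156 − 1)/3 = 0.25719; i = arccos(0.50714) = 59.527°.
sin r = sin 59.527°/1.331 = 0.64753; r = 40.356°.
D_min = 2·59.527° − 4·40.356° + 180° = 137.630°.
Rainbow angle = 180° − D_min = 42.370°.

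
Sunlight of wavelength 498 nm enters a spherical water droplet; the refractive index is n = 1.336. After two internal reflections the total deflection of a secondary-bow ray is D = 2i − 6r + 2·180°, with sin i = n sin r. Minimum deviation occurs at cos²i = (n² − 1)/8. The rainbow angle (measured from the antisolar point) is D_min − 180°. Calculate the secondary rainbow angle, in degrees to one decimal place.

51.7°

cos²i = (1.78490 − 1)/8 = 0.09811; i = arccos(0.31323) = 71.746°.
sin r = sin 71.746°/1.336 = 0.71084; r = 45.303°.
D_min = 2·71.746° − 6·45.303° + 360° = 231.674°.
Rainbow angle = D_min − 180° = 51.674°.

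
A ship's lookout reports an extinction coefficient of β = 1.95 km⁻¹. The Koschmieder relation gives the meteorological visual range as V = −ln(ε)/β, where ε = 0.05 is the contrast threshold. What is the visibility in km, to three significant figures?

V = −ln(0.05) / 1.95 = 2.996 / 1.95 = 1.5363 km.

1.54 km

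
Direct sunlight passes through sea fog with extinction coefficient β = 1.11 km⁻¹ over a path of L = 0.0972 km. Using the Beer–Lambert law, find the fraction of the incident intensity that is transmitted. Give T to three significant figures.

0.898

τ = β·L = 1.11 × 0.0972 = 0.1079.
T = exp(−0.1079) = 0.8977.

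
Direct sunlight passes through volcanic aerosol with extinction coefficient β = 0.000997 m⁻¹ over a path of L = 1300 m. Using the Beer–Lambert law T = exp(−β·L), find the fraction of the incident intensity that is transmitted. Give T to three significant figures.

0.274

τ = β·L = 0.000997 × 1300 = 1.2961.
T = exp(−1.2961) = 0.2736.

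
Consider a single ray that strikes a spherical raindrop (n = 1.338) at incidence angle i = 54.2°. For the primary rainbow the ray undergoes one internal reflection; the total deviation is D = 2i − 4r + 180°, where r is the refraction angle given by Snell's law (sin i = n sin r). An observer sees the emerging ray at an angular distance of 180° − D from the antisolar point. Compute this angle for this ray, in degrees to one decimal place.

sin r = sin 54.2° / 1.338 = 0.8111/1.338 = 0.6062; r = 37.31°.
D = 2·54.2° − 4·37.31° + 180° = 108.40° − 149.25° + 180° = 139.15°.
Angle from antisolar point = 180° − D = 40.85°.

40.9°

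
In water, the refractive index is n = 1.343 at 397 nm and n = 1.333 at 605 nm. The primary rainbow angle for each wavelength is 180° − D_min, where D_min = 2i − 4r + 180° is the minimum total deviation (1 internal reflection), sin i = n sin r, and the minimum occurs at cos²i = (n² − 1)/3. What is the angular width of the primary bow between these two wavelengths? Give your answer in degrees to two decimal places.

At 397 nm (n = 1.343): cos²i = 0.26788 → i = 58.830°, r = 39.577°, D_min = 139.354°, rainbow angle = 40.646°.
At 605 nm (n = 1.333): cos²i = 0.25896 → i = 59.410°, r = 40.225°, D_min = 137.922°, rainbow angle = 42.078°.
Angular width = |40.646° − 42.078°| = 1.432°.

1.43°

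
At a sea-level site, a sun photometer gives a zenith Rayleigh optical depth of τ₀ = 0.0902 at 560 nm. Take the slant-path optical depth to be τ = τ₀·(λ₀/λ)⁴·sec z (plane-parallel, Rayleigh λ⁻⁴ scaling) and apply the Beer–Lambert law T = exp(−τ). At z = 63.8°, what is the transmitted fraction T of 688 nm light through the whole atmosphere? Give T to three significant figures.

0.914

sec 63.8° = 2.2650.
τ = 0.0902 × (560/688)⁴ × 2.2650 = 0.0902 × 0.4389 × 2.2650 = 0.0897.
T = exp(−0.0897) = 0.9142.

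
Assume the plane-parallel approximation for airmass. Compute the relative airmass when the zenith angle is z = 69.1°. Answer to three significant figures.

2.80

X = sec z = 1/cos 69.1° = 1/0.3567 = 2.8032.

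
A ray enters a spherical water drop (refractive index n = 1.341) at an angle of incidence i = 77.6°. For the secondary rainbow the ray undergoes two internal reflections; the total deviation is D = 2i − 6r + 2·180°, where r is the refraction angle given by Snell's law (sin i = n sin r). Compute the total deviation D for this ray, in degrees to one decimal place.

234.7°

sin r = sin 77.6° / 1.341 = 0.9767/1.341 = 0.7283; r = 46.75°.
D = 2·77.6° − 6·46.75° + 2·180° = 155.20° − 280.47° + 360° = 234.73°.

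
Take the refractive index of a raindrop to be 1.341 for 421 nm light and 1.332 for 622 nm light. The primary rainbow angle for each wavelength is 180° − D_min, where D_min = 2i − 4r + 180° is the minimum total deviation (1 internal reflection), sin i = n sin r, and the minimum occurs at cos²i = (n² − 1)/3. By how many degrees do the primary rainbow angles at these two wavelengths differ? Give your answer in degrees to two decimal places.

1.29°

At 421 nm (n = 1.341): cos²i = 0.26609 → i = 58.946°, r = 39.705°, D_min = 139.071°, rainbow angle = 40.929°.
At 622 nm (n = 1.332): cos²i = 0.25807 → i = 59.469°, r = 40.290°, D_min = 137.776°, rainbow angle = 42.224°.
Angular width = |40.929° − 42.224°| = 1.295°.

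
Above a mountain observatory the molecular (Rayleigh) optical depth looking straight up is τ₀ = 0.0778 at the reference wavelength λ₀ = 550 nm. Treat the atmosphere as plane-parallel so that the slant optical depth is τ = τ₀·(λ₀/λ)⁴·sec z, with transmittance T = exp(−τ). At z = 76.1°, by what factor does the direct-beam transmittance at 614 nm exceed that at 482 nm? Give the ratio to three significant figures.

Airmass: sec 76.1° = 4.1627.
τ(614 nm) = 0.0778 × (550/614)⁴ × 4.1627 = 0.0778 × 0.6438 × 4.1627 = 0.2085.
τ(482 nm) = 0.0778 × (550/482)⁴ × 4.1627 = 0.0778 × 1.6954 × 4.1627 = 0.5491.
T(614)/T(482) = exp(τ_B − τ_A) = exp(0.3405) = 1.4057.

1.41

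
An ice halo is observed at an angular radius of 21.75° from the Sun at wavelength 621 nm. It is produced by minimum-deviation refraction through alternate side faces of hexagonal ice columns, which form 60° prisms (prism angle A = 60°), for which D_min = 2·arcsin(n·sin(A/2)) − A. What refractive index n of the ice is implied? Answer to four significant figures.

Rearranging: n = sin((D_min + A)/2) / sin(A/2).
(D_min + A)/2 = (21.75° + 60°)/2 = 40.875°.
n = sin 40.875° / sin 30° = 0.6544 / 0.5000 = 1.3088.

1.309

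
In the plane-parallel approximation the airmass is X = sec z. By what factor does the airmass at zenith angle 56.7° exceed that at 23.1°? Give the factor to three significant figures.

X(56.7°)/X(23.1°) = sec 56.7° / sec 23.1° = cos 23.1° / cos 56.7° = 0.9198/0.5490 = 1.6754.

1.68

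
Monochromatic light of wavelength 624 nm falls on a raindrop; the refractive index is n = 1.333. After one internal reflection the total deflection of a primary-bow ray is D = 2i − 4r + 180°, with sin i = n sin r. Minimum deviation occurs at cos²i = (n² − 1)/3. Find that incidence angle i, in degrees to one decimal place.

59.4°

cos²i = (1.333² − 1)/3 = (1.77689 − 1)/3 = 0.25896.
cos i = 0.50888, so i = 59.410°.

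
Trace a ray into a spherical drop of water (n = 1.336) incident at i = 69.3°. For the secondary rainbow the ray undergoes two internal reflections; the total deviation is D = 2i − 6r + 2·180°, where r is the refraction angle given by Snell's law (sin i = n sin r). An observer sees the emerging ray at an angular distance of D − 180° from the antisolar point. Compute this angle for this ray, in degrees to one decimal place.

52.0°

sin r = sin 69.3° / 1.336 = 0.9354/1.336 = 0.7002; r = 44.44°.
D = 2·69.3° − 6·44.44° + 2·180° = 138.60° − 266.65° + 360° = 231.95°.
Angle from antisolar point = D − 180° = 51.95°.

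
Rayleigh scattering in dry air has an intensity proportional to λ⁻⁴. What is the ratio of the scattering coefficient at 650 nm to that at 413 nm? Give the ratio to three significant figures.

0.163

Rayleigh scattering ∝ λ⁻⁴, so the ratio of coefficients is the inverse fourth power of the wavelength ratio.
σ(650)/σ(413) = (413/650)⁴ = (0.6354)⁴ = 0.163.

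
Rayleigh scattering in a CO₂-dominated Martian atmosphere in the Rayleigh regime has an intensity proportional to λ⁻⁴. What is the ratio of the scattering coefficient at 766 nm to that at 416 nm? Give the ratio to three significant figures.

Rayleigh scattering ∝ λ⁻⁴, so the ratio of coefficients is the inverse fourth power of the wavelength ratio.
σ(766)/σ(416) = (416/766)⁴ = (0.5431)⁴ = 0.08699.

0.0870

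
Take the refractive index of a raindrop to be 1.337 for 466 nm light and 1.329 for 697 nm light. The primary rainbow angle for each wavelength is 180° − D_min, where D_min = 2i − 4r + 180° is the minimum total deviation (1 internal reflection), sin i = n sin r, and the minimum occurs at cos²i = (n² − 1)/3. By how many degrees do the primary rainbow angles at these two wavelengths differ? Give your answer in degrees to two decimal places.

At 466 nm (n = 1.337): cos²i = 0.26252 → i = 59.178°, r = 39.964°, D_min = 138.500°, rainbow angle = 41.500°.
At 697 nm (n = 1.329): cos²i = 0.25541 → i = 59.643°, r = 40.487°, D_min = 137.337°, rainbow angle = 42.663°.
Angular width = |41.500° − 42.663°| = 1.163°.

1.16°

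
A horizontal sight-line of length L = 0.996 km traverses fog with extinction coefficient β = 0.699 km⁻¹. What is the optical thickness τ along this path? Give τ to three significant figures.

0.696

τ = β·L = 0.699 × 0.996 = 0.6962.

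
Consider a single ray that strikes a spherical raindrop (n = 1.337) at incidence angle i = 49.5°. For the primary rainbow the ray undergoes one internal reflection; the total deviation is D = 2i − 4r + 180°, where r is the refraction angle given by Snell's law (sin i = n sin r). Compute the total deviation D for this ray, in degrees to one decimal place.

140.4°

sin r = sin 49.5° / 1.337 = 0.7604/1.337 = 0.5687; r = 34.66°.
D = 2·49.5° − 4·34.66° + 180° = 99.00° − 138.65° + 180° = 140.35°.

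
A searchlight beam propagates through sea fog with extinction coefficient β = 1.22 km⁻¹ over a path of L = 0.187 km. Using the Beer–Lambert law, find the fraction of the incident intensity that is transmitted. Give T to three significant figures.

0.796

τ = β·L = 1.22 × 0.187 = 0.2281.
T = exp(−0.2281) = 0.7960.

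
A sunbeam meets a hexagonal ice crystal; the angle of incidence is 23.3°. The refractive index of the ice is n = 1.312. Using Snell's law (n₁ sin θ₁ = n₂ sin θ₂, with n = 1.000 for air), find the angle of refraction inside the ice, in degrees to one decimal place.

17.5°

Snell: sin θ_r = sin θ_i / n = sin 23.3° / 1.312 = 0.3955 / 1.312 = 0.3015.
θ_r = arcsin(0.3015) = 17.55°.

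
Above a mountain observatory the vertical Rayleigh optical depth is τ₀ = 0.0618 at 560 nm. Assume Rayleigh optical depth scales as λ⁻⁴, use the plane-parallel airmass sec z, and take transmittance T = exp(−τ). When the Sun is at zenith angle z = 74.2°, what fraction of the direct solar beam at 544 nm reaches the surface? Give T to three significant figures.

0.775

sec 74.2° = 3.6727.
τ = 0.0618 × (560/544)⁴ × 3.6727 = 0.0618 × 1.1229 × 3.6727 = 0.2549.
T = exp(−0.2549) = 0.7750.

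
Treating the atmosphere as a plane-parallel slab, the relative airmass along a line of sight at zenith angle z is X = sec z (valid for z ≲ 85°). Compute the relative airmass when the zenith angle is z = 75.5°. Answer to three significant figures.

X = sec z = 1/cos 75.5° = 1/0.2504 = 3.9939.

3.99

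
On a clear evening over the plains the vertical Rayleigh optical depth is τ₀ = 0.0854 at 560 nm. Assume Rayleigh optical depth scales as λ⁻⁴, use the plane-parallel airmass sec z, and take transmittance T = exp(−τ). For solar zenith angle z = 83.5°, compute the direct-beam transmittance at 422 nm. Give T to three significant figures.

0.0964

sec 83.5° = 8.8337.
τ = 0.0854 × (560/422)⁴ × 8.8337 = 0.0854 × 3.1010 × 8.8337 = 2.3394.
T = exp(−2.3394) = 0.0964.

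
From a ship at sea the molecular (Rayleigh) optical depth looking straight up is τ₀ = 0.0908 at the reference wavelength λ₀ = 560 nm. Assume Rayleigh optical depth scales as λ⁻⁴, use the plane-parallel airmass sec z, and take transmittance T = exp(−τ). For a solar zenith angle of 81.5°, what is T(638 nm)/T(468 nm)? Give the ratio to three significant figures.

Airmass: sec 81.5° = 6.7655.
τ(638 nm) = 0.0908 × (560/638)⁴ × 6.7655 = 0.0908 × 0.5936 × 6.7655 = 0.3646.
τ(468 nm) = 0.0908 × (560/468)⁴ × 6.7655 = 0.0908 × 2.0501 × 6.7655 = 1.2594.
T(638)/T(468) = exp(τ_B − τ_A) = exp(0.8947) = 2.4467.

2.45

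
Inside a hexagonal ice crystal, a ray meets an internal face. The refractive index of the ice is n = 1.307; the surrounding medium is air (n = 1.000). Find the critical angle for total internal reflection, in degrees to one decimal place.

sin θ_c = n_air / n = 1.000 / 1.307 = 0.7651.
θ_c = arcsin(0.7651) = 49.92°.

49.9°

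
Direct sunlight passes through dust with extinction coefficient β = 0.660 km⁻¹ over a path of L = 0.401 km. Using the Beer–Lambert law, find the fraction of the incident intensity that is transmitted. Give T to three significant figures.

0.767

τ = β·L = 0.660 × 0.401 = 0.2647.
T = exp(−0.2647) = 0.7675.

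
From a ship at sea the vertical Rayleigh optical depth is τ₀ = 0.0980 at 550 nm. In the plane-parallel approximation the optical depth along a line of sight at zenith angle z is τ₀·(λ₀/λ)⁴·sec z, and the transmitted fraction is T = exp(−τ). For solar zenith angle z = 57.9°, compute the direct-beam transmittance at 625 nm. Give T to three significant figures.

sec 57.9° = 1.8818.
τ = 0.0980 × (550/625)⁴ × 1.8818 = 0.0980 × 0.5997 × 1.8818 = 0.1106.
T = exp(−0.1106) = 0.8953.

0.895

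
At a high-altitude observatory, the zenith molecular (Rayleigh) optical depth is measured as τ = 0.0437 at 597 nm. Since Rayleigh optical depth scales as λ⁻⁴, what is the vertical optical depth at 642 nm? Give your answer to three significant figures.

0.0327

τ(642 nm) = τ(597 nm) × (597/642)⁴ = 0.0437 × (0.9299)⁴ = 0.0437 × 0.7478 = 0.0327.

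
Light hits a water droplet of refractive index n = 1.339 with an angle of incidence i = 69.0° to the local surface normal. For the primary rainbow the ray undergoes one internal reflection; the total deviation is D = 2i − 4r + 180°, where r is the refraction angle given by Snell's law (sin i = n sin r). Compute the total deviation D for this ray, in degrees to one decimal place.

141.2°

sin r = sin 69.0° / 1.339 = 0.9336/1.339 = 0.6972; r = 44.20°.
D = 2·69.0° − 4·44.20° + 180° = 138.00° − 176.82° + 180° = 141.18°.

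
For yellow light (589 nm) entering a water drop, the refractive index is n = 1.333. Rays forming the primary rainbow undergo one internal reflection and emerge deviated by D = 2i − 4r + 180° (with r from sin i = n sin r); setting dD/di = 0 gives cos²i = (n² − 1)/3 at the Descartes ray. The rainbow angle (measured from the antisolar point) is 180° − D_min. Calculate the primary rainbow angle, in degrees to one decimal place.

cos²i = (1.77689 − 1)/3 = 0.25896; i = arccos(0.50888) = 59.410°.
sin r = sin 59.410°/1.333 = 0.64579; r = 40.225°.
D_min = 2·59.410° − 4·40.225° + 180° = 137.922°.
Rainbow angle = 180° − D_min = 42.078°.

42.1°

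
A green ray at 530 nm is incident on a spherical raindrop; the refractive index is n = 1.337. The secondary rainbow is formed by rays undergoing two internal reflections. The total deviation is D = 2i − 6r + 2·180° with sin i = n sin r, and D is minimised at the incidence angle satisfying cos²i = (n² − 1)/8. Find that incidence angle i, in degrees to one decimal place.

71.7°

cos²i = (1.337² − 1)/8 = (1.78757 − 1)/8 = 0.09845.
cos i = 0.31376, so i = 71.714°.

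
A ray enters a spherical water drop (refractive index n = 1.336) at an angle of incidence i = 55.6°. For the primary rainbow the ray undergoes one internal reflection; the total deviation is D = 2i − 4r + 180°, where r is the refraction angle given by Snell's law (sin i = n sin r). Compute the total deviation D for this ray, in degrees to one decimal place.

138.6°

sin r = sin 55.6° / 1.336 = 0.8251/1.336 = 0.6176; r = 38.14°.
D = 2·55.6° − 4·38.14° + 180° = 111.20° − 152.56° + 180° = 138.64°.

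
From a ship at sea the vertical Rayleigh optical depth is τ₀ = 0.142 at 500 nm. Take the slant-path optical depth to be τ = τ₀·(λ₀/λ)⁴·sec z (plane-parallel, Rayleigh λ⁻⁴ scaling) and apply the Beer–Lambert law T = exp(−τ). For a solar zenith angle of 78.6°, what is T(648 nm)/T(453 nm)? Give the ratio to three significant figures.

Airmass: sec 78.6° = 5.0593.
τ(648 nm) = 0.142 × (500/648)⁴ × 5.0593 = 0.142 × 0.3545 × 5.0593 = 0.2547.
τ(453 nm) = 0.142 × (500/453)⁴ × 5.0593 = 0.142 × 1.4842 × 5.0593 = 1.0663.
T(648)/T(453) = exp(τ_B − τ_A) = exp(0.8116) = 2.2515.

2.25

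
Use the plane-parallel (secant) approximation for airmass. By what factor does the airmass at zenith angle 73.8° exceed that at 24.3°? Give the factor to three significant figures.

3.27

X(73.8°)/X(24.3°) = sec 73.8° / sec 24.3° = cos 24.3° / cos 73.8° = 0.9114/0.2790 = 3.2668.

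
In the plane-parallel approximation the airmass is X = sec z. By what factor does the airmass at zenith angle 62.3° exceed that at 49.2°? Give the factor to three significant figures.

X(62.3°)/X(49.2°) = sec 62.3° / sec 49.2° = cos 49.2° / cos 62.3° = 0.6534/0.4648 = 1.4057.

1.41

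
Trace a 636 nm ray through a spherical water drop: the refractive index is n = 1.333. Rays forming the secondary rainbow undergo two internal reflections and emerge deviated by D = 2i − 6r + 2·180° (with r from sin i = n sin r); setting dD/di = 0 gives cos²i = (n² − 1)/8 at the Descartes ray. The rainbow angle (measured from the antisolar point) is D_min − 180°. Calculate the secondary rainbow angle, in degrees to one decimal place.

50.9°

cos²i = (1.77689 − 1)/8 = 0.09711; i = arccos(0.31163) = 71.843°.
sin r = sin 71.843°/1.333 = 0.71283; r = 45.466°.
D_min = 2·71.843° − 6·45.466° + 360° = 230.891°.
Rainbow angle = D_min − 180° = 50.891°.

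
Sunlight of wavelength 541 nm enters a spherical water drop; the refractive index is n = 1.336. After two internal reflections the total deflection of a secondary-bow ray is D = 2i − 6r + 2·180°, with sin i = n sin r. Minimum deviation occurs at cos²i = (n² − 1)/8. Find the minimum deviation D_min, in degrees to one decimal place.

cos²i = (1.78490 − 1)/8 = 0.09811; i = arccos(0.31323) = 71.746°.
sin r = sin 71.746°/1.336 = 0.71084; r = 45.303°.
D_min = 2·71.746° − 6·45.303° + 360° = 231.674°.

231.7°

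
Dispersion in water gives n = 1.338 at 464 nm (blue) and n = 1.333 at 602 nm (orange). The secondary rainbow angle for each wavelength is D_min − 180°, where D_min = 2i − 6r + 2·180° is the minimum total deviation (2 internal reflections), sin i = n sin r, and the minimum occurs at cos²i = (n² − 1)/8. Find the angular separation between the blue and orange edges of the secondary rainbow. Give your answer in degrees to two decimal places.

At 464 nm (n = 1.338): cos²i = 0.09878 → i = 71.682°, r = 45.195°, D_min = 232.193°, rainbow angle = 52.193°.
At 602 nm (n = 1.333): cos²i = 0.09711 → i = 71.843°, r = 45.466°, D_min = 230.891°, rainbow angle = 50.891°.
Angular width = |52.193° − 50.891°| = 1.302°.

1.30°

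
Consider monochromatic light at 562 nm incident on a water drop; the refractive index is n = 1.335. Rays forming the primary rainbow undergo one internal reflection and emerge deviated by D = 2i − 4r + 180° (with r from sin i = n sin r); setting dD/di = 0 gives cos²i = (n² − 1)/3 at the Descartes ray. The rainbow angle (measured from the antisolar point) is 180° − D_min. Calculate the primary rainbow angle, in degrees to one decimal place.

cos²i = (1.78222 − 1)/3 = 0.26074; i = arccos(0.51063) = 59.294°.
sin r = sin 59.294°/1.335 = 0.64405; r = 40.094°.
D_min = 2·59.294° − 4·40.094° + 180° = 138.212°.
Rainbow angle = 180° − D_min = 41.788°.

41.8°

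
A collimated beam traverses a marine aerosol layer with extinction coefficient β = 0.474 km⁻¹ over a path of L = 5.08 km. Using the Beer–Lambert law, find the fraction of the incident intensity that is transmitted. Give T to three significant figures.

0.0900

τ = β·L = 0.474 × 5.08 = 2.4079.
T = exp(−2.4079) = 0.0900.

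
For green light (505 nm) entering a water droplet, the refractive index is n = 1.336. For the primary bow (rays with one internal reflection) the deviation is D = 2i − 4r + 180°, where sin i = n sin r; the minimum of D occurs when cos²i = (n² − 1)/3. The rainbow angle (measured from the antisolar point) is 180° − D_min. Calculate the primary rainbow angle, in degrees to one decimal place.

cos²i = (1.78490 − 1)/3 = 0.26163; i = arccos(0.51150) = 59.236°.
sin r = sin 59.236°/1.336 = 0.64318; r = 40.029°.
D_min = 2·59.236° − 4·40.029° + 180° = 138.356°.
Rainbow angle = 180° − D_min = 41.644°.

41.6°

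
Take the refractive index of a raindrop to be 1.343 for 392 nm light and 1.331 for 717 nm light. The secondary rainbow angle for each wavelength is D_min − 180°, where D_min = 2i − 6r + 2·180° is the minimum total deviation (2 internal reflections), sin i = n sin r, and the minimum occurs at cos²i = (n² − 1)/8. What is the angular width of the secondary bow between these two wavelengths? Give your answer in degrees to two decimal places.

3.11°

At 392 nm (n = 1.343): cos²i = 0.10046 → i = 71.522°, r = 44.928°, D_min = 233.478°, rainbow angle = 53.478°.
At 717 nm (n = 1.331): cos²i = 0.09645 → i = 71.907°, r = 45.575°, D_min = 230.365°, rainbow angle = 50.365°.
Angular width = |53.478° − 50.365°| = 3.113°.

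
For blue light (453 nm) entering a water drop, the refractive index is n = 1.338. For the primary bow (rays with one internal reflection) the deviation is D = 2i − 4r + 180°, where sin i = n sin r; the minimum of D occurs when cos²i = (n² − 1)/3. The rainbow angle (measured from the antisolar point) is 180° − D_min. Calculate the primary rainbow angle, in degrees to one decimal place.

41.4°

cos²i = (1.79024 − 1)/3 = 0.26341; i = arccos(0.51324) = 59.120°.
sin r = sin 59.120°/1.338 = 0.64144; r = 39.899°.
D_min = 2·59.120° − 4·39.899° + 180° = 138.643°.
Rainbow angle = 180° − D_min = 41.357°.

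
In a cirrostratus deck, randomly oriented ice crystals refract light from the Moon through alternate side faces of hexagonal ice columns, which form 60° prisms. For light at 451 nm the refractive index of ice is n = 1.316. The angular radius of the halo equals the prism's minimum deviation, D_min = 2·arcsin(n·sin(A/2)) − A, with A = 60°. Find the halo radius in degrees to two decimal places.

22.30°

n·sin(A/2) = 1.316 × sin 30° = 1.316 × 0.5000 = 0.6580.
D_min = 2·arcsin(0.6580) − 60° = 2 × 41.148° − 60° = 22.295°.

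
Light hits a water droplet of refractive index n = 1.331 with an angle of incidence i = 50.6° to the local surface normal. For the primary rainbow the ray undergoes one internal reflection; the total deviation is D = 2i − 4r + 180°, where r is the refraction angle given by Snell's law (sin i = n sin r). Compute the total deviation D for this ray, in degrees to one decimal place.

sin r = sin 50.6° / 1.331 = 0.7727/1.331 = 0.5806; r = 35.49°.
D = 2·50.6° − 4·35.49° + 180° = 101.20° − 141.96° + 180° = 139.24°.

139.2°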